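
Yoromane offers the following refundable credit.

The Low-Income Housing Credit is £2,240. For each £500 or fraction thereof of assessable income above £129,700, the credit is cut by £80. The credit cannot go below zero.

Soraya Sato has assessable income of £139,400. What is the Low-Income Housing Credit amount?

£640

Low-Income Housing Credit: income exceeds £129,700 by £9,700, which is 20 full-or-partial £500 increments; reduction = 20 × £80 = £1,600, leaving £640.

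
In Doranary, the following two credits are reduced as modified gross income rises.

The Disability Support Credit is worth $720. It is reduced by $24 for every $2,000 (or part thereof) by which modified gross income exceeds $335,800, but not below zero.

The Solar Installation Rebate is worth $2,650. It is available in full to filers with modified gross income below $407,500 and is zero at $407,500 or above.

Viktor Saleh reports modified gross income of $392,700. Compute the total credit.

Disability Support Credit: income exceeds $335,800 by $56,900, which is 29 full-or-partial $2,000 increments; reduction = 29 × $24 = $696, leaving $24.
Solar Installation Rebate: $392,700 is below the $407,500 cutoff, so the full $2,650 applies.
Total: $24 + $2,650 = $2,674.

$2,674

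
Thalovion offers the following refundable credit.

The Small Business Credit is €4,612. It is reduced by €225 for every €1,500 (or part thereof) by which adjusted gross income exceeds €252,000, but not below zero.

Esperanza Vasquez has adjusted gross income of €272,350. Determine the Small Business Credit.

Small Business Credit: income exceeds €252,000 by €20,350, which is 14 full-or-partial €1,500 increments; reduction = 14 × €225 = €3,150, leaving €1,462.

€1,462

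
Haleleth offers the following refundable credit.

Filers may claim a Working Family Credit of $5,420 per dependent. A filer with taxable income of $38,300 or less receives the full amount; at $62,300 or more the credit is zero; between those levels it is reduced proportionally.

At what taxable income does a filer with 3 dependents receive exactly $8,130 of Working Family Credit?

$50,300

Full credit = 3 × $5,420 = $16,260.
$8,130 is 8,130/16,260 of the full $16,260, so 8,130/16,260 of the $24,000 range has been used: income = $38,300 + $24,000 × 8,130/16,260 = $50,300.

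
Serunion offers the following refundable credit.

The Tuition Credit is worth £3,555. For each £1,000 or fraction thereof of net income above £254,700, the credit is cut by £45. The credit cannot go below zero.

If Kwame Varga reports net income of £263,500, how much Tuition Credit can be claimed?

£3,150

Tuition Credit: income exceeds £254,700 by £8,800, which is 9 full-or-partial £1,000 increments; reduction = 9 × £45 = £405, leaving £3,150.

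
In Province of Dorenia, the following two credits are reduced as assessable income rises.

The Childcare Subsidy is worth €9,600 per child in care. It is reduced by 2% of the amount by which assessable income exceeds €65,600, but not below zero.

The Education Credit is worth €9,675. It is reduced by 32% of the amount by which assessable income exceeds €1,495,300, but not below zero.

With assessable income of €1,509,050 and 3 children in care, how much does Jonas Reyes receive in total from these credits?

€5,275

Childcare Subsidy: base = 3 × €9,600 = €28,800. 2% of the €1,443,450 excess over €65,600 is €28,869 ≥ base, so the credit is €0.
Education Credit: 32% of the €13,750 excess over €1,495,300 is €4,400; credit = €9,675 − €4,400 = €5,275.
Total: €0 + €5,275 = €5,275.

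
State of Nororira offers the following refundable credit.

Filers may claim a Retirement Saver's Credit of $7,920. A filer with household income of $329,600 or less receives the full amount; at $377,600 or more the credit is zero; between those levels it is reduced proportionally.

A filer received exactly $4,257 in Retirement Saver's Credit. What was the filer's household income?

$351,800

$4,257 is 4,257/7,920 of the full $7,920, so 3,663/7,920 of the $48,000 range has been used: income = $329,600 + $48,000 × 3,663/7,920 = $351,800.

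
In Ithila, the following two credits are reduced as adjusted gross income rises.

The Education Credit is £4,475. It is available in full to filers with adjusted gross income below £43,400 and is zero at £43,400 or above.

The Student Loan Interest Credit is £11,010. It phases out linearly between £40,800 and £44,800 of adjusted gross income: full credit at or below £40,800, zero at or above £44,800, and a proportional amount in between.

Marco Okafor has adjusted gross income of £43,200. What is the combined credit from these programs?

£8,879

Education Credit: £43,200 is below the £43,400 cutoff, so the full £4,475 applies.
Student Loan Interest Credit: £43,200 is £2,400 into a £4,000 phase-out range, leaving 1,600/4,000 of the credit: £11,010 × 1,600/4,000 = £4,404.
Total: £4,475 + £4,404 = £8,879.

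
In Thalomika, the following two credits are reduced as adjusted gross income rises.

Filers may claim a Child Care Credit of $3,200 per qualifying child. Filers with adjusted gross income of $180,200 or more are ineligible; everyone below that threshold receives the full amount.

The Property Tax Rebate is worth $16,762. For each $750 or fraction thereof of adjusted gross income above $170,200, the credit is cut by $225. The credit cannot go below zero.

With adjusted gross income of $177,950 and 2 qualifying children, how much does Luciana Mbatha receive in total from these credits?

$20,687

Child Care Credit: base = 2 × $3,200 = $6,400. $177,950 is below the $180,200 cutoff, so the full $6,400 applies.
Property Tax Rebate: income exceeds $170,200 by $7,750, which is 11 full-or-partial $750 increments; reduction = 11 × $225 = $2,475, leaving $14,287.
Total: $6,400 + $14,287 = $20,687.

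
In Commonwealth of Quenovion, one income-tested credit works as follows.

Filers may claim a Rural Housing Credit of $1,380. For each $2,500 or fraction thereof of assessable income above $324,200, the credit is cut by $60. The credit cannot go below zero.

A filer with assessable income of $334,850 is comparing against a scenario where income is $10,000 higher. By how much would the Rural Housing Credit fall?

At $334,850 — income exceeds $324,200 by $10,650, which is 5 full-or-partial $2,500 increments; reduction = 5 × $60 = $300, leaving $1,080.
At $344,850 — income exceeds $324,200 by $20,650, which is 9 full-or-partial $2,500 increments; reduction = 9 × $60 = $540, leaving $840.
Lost: $1,080 − $840 = $240.

$240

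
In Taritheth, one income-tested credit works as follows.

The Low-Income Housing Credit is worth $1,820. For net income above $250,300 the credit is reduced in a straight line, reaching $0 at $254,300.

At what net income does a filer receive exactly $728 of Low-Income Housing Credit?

$728 is 728/1,820 of the full $1,820, so 1,092/1,820 of the $4,000 range has been used: income = $250,300 + $4,000 × 1,092/1,820 = $252,700.

$252,700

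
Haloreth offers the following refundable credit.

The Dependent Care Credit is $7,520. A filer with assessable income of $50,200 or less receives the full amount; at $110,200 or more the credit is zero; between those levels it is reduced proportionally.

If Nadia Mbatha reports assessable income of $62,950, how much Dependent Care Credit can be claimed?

$5,922

Dependent Care Credit: $62,950 is $12,750 into a $60,000 phase-out range, leaving 47,250/60,000 of the credit: $7,520 × 47,250/60,000 = $5,922.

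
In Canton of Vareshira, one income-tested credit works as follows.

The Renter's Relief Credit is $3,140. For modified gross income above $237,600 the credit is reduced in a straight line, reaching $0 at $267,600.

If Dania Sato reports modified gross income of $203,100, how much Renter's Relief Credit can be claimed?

$3,140

Renter's Relief Credit: $203,100 is at or below the $237,600 threshold, so the full $3,140 applies.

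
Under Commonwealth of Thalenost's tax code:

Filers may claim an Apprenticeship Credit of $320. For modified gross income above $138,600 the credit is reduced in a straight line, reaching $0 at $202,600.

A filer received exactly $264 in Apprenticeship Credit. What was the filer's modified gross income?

$149,800

$264 is 264/320 of the full $320, so 56/320 of the $64,000 range has been used: income = $138,600 + $64,000 × 56/320 = $149,800.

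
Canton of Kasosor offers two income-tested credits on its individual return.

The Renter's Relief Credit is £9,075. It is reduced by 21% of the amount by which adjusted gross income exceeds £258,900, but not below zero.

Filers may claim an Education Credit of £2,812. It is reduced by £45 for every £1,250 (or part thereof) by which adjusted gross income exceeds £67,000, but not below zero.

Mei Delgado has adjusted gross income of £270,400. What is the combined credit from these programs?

£6,660

Renter's Relief Credit: 21% of the £11,500 excess over £258,900 is £2,415; credit = £9,075 − £2,415 = £6,660.
Education Credit: income exceeds £67,000 by £203,400 → 163 increments × £45 = £7,335 ≥ base, so the credit is £0.
Total: £6,660 + £0 = £6,660.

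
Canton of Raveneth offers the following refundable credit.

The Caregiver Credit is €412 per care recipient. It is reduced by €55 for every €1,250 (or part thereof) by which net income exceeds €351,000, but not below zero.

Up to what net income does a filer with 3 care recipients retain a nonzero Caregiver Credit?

Full credit = 3 × €412 = €1,236.
After 22 increments the reduction is 22 × €55 = €1,210, leaving €26; one more increment wipes it out. Increment 22 ends at excess 22 × €1,250 = €27,500, so the highest qualifying income is €351,000 + €27,500 = €378,500.

€378,500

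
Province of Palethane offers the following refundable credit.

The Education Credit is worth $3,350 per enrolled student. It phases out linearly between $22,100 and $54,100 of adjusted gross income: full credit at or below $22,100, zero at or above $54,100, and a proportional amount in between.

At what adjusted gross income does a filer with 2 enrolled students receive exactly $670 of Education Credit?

$50,900

Full credit = 2 × $3,350 = $6,700.
$670 is 670/6,700 of the full $6,700, so 6,030/6,700 of the $32,000 range has been used: income = $22,100 + $32,000 × 6,030/6,700 = $50,900.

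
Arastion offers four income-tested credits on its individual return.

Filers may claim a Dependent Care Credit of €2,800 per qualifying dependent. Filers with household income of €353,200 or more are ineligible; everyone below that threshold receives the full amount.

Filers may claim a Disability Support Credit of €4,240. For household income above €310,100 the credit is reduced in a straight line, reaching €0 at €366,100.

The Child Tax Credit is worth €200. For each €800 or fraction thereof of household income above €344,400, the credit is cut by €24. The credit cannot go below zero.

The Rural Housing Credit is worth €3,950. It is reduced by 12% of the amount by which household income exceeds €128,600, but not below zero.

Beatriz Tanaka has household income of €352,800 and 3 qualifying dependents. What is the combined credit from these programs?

€9,407

Dependent Care Credit: base = 3 × €2,800 = €8,400. €352,800 is below the €353,200 cutoff, so the full €8,400 applies.
Disability Support Credit: €352,800 is €42,700 into a €56,000 phase-out range, leaving 13,300/56,000 of the credit: €4,240 × 13,300/56,000 = €1,007.
Child Tax Credit: income exceeds €344,400 by €8,400 → 11 increments × €24 = €264 ≥ base, so the credit is €0.
Rural Housing Credit: 12% of the €224,200 excess over €128,600 is €26,904 ≥ base, so the credit is €0.
Total: €8,400 + €1,007 + €0 + €0 = €9,407.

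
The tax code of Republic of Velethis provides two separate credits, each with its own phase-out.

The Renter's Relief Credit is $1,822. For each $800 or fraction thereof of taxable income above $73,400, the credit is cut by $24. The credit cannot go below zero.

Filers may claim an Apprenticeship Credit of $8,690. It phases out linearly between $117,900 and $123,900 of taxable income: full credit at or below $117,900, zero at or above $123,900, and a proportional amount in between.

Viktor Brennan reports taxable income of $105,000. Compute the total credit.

$9,552

Renter's Relief Credit: income exceeds $73,400 by $31,600, which is 40 full-or-partial $800 increments; reduction = 40 × $24 = $960, leaving $862.
Apprenticeship Credit: $105,000 is at or below the $117,900 threshold, so the full $8,690 applies.
Total: $862 + $8,690 = $9,552.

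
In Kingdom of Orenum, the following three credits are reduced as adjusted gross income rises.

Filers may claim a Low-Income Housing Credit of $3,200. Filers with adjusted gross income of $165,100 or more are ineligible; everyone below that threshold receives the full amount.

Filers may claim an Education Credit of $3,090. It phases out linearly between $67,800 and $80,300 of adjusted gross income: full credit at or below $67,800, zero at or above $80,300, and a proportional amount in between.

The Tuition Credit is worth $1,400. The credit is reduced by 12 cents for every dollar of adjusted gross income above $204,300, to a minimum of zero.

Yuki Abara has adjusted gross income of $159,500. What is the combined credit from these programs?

Low-Income Housing Credit: $159,500 is below the $165,100 cutoff, so the full $3,200 applies.
Education Credit: $159,500 is at or above $80,300, so the credit is $0.
Tuition Credit: $159,500 is at or below the $204,300 threshold, so the full $1,400 applies.
Total: $3,200 + $0 + $1,400 = $4,600.

$4,600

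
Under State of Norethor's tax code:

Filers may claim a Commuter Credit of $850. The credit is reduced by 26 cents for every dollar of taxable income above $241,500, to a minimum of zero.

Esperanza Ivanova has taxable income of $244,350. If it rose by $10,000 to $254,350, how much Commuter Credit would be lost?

$109

At $244,350 — 26% of the $2,850 excess over $241,500 is $741; credit = $850 − $741 = $109.
At $254,350 — 26% of the $12,850 excess over $241,500 is $3,341 ≥ base, so the credit is $0.
Lost: $109 − $0 = $109.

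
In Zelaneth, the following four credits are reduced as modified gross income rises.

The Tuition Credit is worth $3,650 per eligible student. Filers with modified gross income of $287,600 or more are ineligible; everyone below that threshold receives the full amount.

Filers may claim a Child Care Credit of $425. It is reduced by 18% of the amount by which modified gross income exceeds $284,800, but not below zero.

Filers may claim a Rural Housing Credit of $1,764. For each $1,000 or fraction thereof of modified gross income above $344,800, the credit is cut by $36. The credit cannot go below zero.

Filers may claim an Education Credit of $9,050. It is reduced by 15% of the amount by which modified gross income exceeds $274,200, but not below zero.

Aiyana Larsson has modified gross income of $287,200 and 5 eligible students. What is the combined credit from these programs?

$27,114

Tuition Credit: base = 5 × $3,650 = $18,250. $287,200 is below the $287,600 cutoff, so the full $18,250 applies.
Child Care Credit: 18% of the $2,400 excess over $284,800 is $432 ≥ base, so the credit is $0.
Rural Housing Credit: $287,200 is at or below the $344,800 threshold, so the full $1,764 applies.
Education Credit: 15% of the $13,000 excess over $274,200 is $1,950; credit = $9,050 − $1,950 = $7,100.
Total: $18,250 + $0 + $1,764 + $7,100 = $27,114.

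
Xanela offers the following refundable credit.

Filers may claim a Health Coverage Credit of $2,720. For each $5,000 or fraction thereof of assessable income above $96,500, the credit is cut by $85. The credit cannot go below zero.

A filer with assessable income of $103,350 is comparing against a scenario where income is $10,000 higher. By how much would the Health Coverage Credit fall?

$170

At $103,350 — income exceeds $96,500 by $6,850, which is 2 full-or-partial $5,000 increments; reduction = 2 × $85 = $170, leaving $2,550.
At $113,350 — income exceeds $96,500 by $16,850, which is 4 full-or-partial $5,000 increments; reduction = 4 × $85 = $340, leaving $2,380.
Lost: $2,550 − $2,380 = $170.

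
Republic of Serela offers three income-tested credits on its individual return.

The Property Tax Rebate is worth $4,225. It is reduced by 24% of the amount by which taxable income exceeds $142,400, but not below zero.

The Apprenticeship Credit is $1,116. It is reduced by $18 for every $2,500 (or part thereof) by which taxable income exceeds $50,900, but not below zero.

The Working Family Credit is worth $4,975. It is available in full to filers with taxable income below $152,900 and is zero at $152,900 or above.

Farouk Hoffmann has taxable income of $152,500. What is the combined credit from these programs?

Property Tax Rebate: 24% of the $10,100 excess over $142,400 is $2,424; credit = $4,225 − $2,424 = $1,801.
Apprenticeship Credit: income exceeds $50,900 by $101,600, which is 41 full-or-partial $2,500 increments; reduction = 41 × $18 = $738, leaving $378.
Working Family Credit: $152,500 is below the $152,900 cutoff, so the full $4,975 applies.
Total: $1,801 + $378 + $4,975 = $7,154.

$7,154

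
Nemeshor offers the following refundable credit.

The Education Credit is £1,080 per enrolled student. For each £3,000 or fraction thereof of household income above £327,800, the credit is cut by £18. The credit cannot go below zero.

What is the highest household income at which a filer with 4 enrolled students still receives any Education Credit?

£1,044,800

Full credit = 4 × £1,080 = £4,320.
After 239 increments the reduction is 239 × £18 = £4,302, leaving £18; one more increment wipes it out. Increment 239 ends at excess 239 × £3,000 = £717,000, so the highest qualifying income is £327,800 + £717,000 = £1,044,800.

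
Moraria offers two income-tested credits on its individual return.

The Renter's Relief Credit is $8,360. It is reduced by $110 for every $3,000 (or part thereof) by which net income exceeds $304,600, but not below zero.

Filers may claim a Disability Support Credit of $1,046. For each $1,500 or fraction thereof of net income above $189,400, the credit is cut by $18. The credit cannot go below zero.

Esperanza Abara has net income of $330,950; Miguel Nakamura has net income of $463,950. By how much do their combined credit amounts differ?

$4,950

Esperanza ($330,950): Renter's Relief Credit: income exceeds $304,600 by $26,350, which is 9 full-or-partial $3,000 increments; reduction = 9 × $110 = $990, leaving $7,370. Disability Support Credit: income exceeds $189,400 by $141,550 → 95 increments × $18 = $1,710 ≥ base, so the credit is $0. total $7,370 + $0 = $7,370
Miguel ($463,950): Renter's Relief Credit: income exceeds $304,600 by $159,350, which is 54 full-or-partial $3,000 increments; reduction = 54 × $110 = $5,940, leaving $2,420. Disability Support Credit: income exceeds $189,400 by $274,550 → 184 increments × $18 = $3,312 ≥ base, so the credit is $0. total $2,420 + $0 = $2,420
Difference: |$7,370 − $2,420| = $4,950.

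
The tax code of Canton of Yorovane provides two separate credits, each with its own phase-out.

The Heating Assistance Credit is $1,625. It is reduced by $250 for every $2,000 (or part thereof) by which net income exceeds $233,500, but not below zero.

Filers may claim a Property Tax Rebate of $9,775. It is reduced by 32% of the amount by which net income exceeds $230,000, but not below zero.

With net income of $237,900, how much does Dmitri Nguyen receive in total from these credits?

$8,122

Heating Assistance Credit: income exceeds $233,500 by $4,400, which is 3 full-or-partial $2,000 increments; reduction = 3 × $250 = $750, leaving $875.
Property Tax Rebate: 32% of the $7,900 excess over $230,000 is $2,528; credit = $9,775 − $2,528 = $7,247.
Total: $875 + $7,247 = $8,122.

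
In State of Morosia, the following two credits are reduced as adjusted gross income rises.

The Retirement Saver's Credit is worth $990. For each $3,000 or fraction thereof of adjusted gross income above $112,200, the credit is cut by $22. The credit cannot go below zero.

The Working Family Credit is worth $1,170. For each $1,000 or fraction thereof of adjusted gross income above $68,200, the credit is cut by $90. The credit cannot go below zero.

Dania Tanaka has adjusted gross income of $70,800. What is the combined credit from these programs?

Retirement Saver's Credit: $70,800 is at or below the $112,200 threshold, so the full $990 applies.
Working Family Credit: income exceeds $68,200 by $2,600, which is 3 full-or-partial $1,000 increments; reduction = 3 × $90 = $270, leaving $900.
Total: $990 + $900 = $1,890.

$1,890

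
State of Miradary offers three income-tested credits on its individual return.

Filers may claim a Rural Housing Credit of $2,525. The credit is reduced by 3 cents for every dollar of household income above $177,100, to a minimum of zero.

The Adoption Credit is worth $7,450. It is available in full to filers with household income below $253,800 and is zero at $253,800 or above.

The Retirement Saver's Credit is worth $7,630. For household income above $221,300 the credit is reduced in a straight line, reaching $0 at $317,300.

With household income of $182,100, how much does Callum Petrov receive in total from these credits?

Rural Housing Credit: 3% of the $5,000 excess over $177,100 is $150; credit = $2,525 − $150 = $2,375.
Adoption Credit: $182,100 is below the $253,800 cutoff, so the full $7,450 applies.
Retirement Saver's Credit: $182,100 is at or below the $221,300 threshold, so the full $7,630 applies.
Total: $2,375 + $7,450 + $7,630 = $17,455.

$17,455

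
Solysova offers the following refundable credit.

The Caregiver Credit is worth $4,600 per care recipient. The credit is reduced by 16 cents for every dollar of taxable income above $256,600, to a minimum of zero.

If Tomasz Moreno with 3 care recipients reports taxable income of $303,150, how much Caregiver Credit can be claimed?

Caregiver Credit: base = 3 × $4,600 = $13,800. 16% of the $46,550 excess over $256,600 is $7,448; credit = $13,800 − $7,448 = $6,352.

$6,352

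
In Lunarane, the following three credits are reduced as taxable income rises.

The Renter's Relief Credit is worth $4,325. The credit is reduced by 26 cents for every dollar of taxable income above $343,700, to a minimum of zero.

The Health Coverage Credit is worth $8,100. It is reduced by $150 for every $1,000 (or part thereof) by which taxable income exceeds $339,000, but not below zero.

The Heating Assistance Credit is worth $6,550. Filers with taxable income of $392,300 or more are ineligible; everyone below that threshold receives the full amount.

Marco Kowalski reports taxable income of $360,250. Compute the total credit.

$11,372

Renter's Relief Credit: 26% of the $16,550 excess over $343,700 is $4,303; credit = $4,325 − $4,303 = $22.
Health Coverage Credit: income exceeds $339,000 by $21,250, which is 22 full-or-partial $1,000 increments; reduction = 22 × $150 = $3,300, leaving $4,800.
Heating Assistance Credit: $360,250 is below the $392,300 cutoff, so the full $6,550 applies.
Total: $22 + $4,800 + $6,550 = $11,372.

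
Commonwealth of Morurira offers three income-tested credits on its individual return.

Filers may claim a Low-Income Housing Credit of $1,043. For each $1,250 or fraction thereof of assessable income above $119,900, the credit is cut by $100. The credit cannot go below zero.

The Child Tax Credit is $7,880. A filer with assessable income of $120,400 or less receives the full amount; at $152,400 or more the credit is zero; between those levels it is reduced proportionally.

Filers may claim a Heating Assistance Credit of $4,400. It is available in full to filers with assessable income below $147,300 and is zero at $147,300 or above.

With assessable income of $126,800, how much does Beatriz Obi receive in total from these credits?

$11,147

Low-Income Housing Credit: income exceeds $119,900 by $6,900, which is 6 full-or-partial $1,250 increments; reduction = 6 × $100 = $600, leaving $443.
Child Tax Credit: $126,800 is $6,400 into a $32,000 phase-out range, leaving 25,600/32,000 of the credit: $7,880 × 25,600/32,000 = $6,304.
Heating Assistance Credit: $126,800 is below the $147,300 cutoff, so the full $4,400 applies.
Total: $443 + $6,304 + $4,400 = $11,147.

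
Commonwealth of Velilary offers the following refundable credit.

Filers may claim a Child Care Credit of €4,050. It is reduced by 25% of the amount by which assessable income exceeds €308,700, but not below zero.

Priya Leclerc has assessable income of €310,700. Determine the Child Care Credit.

Child Care Credit: 25% of the €2,000 excess over €308,700 is €500; credit = €4,050 − €500 = €3,550.

€3,550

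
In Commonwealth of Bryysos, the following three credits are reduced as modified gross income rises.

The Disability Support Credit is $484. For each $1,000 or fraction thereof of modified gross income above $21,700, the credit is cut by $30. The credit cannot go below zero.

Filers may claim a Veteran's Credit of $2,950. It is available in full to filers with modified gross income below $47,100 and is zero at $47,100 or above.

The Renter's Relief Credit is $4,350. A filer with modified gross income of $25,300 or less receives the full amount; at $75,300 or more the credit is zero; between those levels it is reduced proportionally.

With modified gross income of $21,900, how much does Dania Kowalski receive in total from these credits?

$7,754

Disability Support Credit: income exceeds $21,700 by $200, which is 1 full-or-partial $1,000 increment; reduction = 1 × $30 = $30, leaving $454.
Veteran's Credit: $21,900 is below the $47,100 cutoff, so the full $2,950 applies.
Renter's Relief Credit: $21,900 is at or below the $25,300 threshold, so the full $4,350 applies.
Total: $454 + $2,950 + $4,350 = $7,754.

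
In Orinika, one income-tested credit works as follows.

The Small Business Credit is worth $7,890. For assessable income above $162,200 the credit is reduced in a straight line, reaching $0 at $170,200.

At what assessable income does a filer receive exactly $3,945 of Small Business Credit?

$166,200

$3,945 is 3,945/7,890 of the full $7,890, so 3,945/7,890 of the $8,000 range has been used: income = $162,200 + $8,000 × 3,945/7,890 = $166,200.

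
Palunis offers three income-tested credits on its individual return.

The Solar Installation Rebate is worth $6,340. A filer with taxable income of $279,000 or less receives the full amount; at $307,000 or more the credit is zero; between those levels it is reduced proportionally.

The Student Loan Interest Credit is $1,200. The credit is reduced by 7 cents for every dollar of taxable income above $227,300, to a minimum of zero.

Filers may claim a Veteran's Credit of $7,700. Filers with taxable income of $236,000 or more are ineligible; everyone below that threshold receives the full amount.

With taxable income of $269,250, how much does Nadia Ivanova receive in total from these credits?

$6,340

Solar Installation Rebate: $269,250 is at or below the $279,000 threshold, so the full $6,340 applies.
Student Loan Interest Credit: 7% of the $41,950 excess over $227,300 is $2,936.50 ≥ base, so the credit is $0.
Veteran's Credit: $269,250 meets or exceeds the $236,000 cutoff, so the credit is $0.
Total: $6,340 + $0 + $0 = $6,340.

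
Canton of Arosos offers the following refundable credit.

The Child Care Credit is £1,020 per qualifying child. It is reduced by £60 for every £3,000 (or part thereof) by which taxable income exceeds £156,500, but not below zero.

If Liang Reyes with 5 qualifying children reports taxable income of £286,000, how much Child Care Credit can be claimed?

£2,460

Child Care Credit: base = 5 × £1,020 = £5,100. income exceeds £156,500 by £129,500, which is 44 full-or-partial £3,000 increments; reduction = 44 × £60 = £2,640, leaving £2,460.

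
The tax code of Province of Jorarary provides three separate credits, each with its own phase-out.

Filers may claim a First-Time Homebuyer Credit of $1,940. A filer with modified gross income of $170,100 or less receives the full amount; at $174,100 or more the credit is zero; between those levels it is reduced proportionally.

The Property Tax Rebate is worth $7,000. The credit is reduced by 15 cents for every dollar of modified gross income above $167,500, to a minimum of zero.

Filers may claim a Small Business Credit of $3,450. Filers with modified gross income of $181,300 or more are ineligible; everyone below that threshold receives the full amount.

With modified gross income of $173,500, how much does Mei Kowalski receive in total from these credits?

$9,841

First-Time Homebuyer Credit: $173,500 is $3,400 into a $4,000 phase-out range, leaving 600/4,000 of the credit: $1,940 × 600/4,000 = $291.
Property Tax Rebate: 15% of the $6,000 excess over $167,500 is $900; credit = $7,000 − $900 = $6,100.
Small Business Credit: $173,500 is below the $181,300 cutoff, so the full $3,450 applies.
Total: $291 + $6,100 + $3,450 = $9,841.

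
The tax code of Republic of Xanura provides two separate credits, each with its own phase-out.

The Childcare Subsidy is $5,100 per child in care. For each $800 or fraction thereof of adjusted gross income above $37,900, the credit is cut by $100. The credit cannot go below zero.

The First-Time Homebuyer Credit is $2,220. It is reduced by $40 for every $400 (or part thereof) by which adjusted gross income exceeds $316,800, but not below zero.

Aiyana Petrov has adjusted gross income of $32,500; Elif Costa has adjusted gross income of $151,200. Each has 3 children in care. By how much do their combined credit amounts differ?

Aiyana ($32,500): Childcare Subsidy: base = 3 × $5,100 = $15,300. $32,500 is at or below the $37,900 threshold, so the full $15,300 applies. First-Time Homebuyer Credit: $32,500 is at or below the $316,800 threshold, so the full $2,220 applies. total $15,300 + $2,220 = $17,520
Elif ($151,200): Childcare Subsidy: base = 3 × $5,100 = $15,300. income exceeds $37,900 by $113,300, which is 142 full-or-partial $800 increments; reduction = 142 × $100 = $14,200, leaving $1,100. First-Time Homebuyer Credit: $151,200 is at or below the $316,800 threshold, so the full $2,220 applies. total $1,100 + $2,220 = $3,320
Difference: |$17,520 − $3,320| = $14,200.

$14,200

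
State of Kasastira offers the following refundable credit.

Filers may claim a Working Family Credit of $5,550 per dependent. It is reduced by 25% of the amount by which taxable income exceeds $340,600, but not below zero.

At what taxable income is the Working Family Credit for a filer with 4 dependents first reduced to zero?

Full credit = 4 × $5,550 = $22,200.
The credit falls by 25% of each dollar above $340,600, so it reaches zero when the excess is $22,200 / 25% = $88,800: income = $340,600 + $88,800 = $429,400.

$429,400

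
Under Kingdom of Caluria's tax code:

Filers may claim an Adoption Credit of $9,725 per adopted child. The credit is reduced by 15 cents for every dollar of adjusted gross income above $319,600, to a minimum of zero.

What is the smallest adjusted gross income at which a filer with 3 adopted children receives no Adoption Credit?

Full credit = 3 × $9,725 = $29,175.
The credit falls by 15% of each dollar above $319,600, so it reaches zero when the excess is $29,175 / 15% = $194,500: income = $319,600 + $194,500 = $514,100.

$514,100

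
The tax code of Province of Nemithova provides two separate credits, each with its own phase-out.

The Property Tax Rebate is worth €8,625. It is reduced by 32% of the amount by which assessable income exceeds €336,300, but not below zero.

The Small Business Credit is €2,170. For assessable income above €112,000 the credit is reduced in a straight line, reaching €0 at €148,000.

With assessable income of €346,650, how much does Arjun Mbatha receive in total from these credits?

€5,313

Property Tax Rebate: 32% of the €10,350 excess over €336,300 is €3,312; credit = €8,625 − €3,312 = €5,313.
Small Business Credit: €346,650 is at or above €148,000, so the credit is €0.
Total: €5,313 + €0 = €5,313.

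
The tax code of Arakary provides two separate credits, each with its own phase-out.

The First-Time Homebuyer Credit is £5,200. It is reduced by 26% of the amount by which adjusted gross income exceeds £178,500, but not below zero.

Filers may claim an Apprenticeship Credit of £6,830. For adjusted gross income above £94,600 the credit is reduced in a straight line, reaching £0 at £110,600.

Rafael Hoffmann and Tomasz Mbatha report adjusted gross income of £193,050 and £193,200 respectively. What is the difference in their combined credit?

£39

Rafael (£193,050): First-Time Homebuyer Credit: 26% of the £14,550 excess over £178,500 is £3,783; credit = £5,200 − £3,783 = £1,417. Apprenticeship Credit: £193,050 is at or above £110,600, so the credit is £0. total £1,417 + £0 = £1,417
Tomasz (£193,200): First-Time Homebuyer Credit: 26% of the £14,700 excess over £178,500 is £3,822; credit = £5,200 − £3,822 = £1,378. Apprenticeship Credit: £193,200 is at or above £110,600, so the credit is £0. total £1,378 + £0 = £1,378
Difference: |£1,417 − £1,378| = £39.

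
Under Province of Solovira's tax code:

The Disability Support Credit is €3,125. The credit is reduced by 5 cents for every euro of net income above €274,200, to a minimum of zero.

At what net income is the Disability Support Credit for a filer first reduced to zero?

The credit falls by 5% of each euro above €274,200, so it reaches zero when the excess is €3,125 / 5% = €62,500: income = €274,200 + €62,500 = €336,700.

€336,700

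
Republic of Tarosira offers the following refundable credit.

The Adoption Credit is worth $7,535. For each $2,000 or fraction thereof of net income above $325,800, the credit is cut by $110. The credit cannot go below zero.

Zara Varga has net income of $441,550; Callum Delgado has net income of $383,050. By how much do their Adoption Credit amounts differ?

Zara ($441,550): Adoption Credit: income exceeds $325,800 by $115,750, which is 58 full-or-partial $2,000 increments; reduction = 58 × $110 = $6,380, leaving $1,155.
Callum ($383,050): Adoption Credit: income exceeds $325,800 by $57,250, which is 29 full-or-partial $2,000 increments; reduction = 29 × $110 = $3,190, leaving $4,345.
Difference: |$1,155 − $4,345| = $3,190.

$3,190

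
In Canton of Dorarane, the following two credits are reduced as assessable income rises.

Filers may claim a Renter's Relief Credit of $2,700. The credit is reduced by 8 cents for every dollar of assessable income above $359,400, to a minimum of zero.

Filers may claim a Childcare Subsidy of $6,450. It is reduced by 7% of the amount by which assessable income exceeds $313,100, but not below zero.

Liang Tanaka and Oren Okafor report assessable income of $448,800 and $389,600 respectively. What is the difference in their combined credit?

$1,379

Liang ($448,800): Renter's Relief Credit: 8% of the $89,400 excess over $359,400 is $7,152 ≥ base, so the credit is $0. Childcare Subsidy: 7% of the $135,700 excess over $313,100 is $9,499 ≥ base, so the credit is $0. total $0 + $0 = $0
Oren ($389,600): Renter's Relief Credit: 8% of the $30,200 excess over $359,400 is $2,416; credit = $2,700 − $2,416 = $284. Childcare Subsidy: 7% of the $76,500 excess over $313,100 is $5,355; credit = $6,450 − $5,355 = $1,095. total $284 + $1,095 = $1,379
Difference: |$0 − $1,379| = $1,379.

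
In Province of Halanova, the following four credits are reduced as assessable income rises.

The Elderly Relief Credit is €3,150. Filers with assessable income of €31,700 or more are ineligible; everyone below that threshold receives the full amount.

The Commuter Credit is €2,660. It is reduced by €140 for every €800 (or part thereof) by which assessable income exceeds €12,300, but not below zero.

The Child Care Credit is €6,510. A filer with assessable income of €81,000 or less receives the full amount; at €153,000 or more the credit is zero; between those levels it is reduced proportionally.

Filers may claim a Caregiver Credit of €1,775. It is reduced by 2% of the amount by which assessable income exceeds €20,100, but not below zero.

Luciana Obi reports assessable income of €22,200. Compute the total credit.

€12,233

Elderly Relief Credit: €22,200 is below the €31,700 cutoff, so the full €3,150 applies.
Commuter Credit: income exceeds €12,300 by €9,900, which is 13 full-or-partial €800 increments; reduction = 13 × €140 = €1,820, leaving €840.
Child Care Credit: €22,200 is at or below the €81,000 threshold, so the full €6,510 applies.
Caregiver Credit: 2% of the €2,100 excess over €20,100 is €42; credit = €1,775 − €42 = €1,733.
Total: €3,150 + €840 + €6,510 + €1,733 = €12,233.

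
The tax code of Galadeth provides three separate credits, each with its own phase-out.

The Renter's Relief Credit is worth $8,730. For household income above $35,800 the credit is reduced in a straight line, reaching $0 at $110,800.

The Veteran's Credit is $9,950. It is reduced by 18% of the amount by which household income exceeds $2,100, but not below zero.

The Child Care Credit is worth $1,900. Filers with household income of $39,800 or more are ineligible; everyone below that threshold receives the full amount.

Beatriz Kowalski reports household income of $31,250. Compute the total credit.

Renter's Relief Credit: $31,250 is at or below the $35,800 threshold, so the full $8,730 applies.
Veteran's Credit: 18% of the $29,150 excess over $2,100 is $5,247; credit = $9,950 − $5,247 = $4,703.
Child Care Credit: $31,250 is below the $39,800 cutoff, so the full $1,900 applies.
Total: $8,730 + $4,703 + $1,900 = $15,333.

$15,333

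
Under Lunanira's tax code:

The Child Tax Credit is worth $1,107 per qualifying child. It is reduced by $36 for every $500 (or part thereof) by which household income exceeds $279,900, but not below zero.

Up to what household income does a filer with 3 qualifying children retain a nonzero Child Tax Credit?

$325,900

Full credit = 3 × $1,107 = $3,321.
After 92 increments the reduction is 92 × $36 = $3,312, leaving $9; one more increment wipes it out. Increment 92 ends at excess 92 × $500 = $46,000, so the highest qualifying income is $279,900 + $46,000 = $325,900.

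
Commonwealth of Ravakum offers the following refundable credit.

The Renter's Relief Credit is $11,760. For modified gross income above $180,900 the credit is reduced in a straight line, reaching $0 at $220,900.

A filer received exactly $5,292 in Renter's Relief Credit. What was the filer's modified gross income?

$5,292 is 5,292/11,760 of the full $11,760, so 6,468/11,760 of the $40,000 range has been used: income = $180,900 + $40,000 × 6,468/11,760 = $202,900.

$202,900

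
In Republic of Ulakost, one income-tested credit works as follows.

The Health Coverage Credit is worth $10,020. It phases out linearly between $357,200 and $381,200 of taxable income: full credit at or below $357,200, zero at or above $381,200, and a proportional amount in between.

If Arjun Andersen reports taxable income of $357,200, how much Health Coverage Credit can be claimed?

Health Coverage Credit: $357,200 is at or below the $357,200 threshold, so the full $10,020 applies.

$10,020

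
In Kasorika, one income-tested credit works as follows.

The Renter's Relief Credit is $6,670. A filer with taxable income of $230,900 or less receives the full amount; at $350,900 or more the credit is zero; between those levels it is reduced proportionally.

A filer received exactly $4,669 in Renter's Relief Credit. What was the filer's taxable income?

$266,900

$4,669 is 4,669/6,670 of the full $6,670, so 2,001/6,670 of the $120,000 range has been used: income = $230,900 + $120,000 × 2,001/6,670 = $266,900.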